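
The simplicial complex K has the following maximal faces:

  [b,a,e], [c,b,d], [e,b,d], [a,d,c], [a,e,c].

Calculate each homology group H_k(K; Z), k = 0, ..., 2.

H_0 ≅ Z,  H_1 ≅ Z,  H_2 = 0.

K has 5 vertices, 10 edges, 5 triangles.
rank ∂_0 = 0, rank ∂_1 = 4 ⇒ b_0 = 5 − 0 − 4 = 1; all invariant factors of ∂_1 are 1 so no torsion. So H_0 = Z.
rank ∂_1 = 4, rank ∂_2 = 5 ⇒ b_1 = 10 − 4 − 5 = 1; all invariant factors of ∂_2 are 1 so no torsion. So H_1 = Z.
rank ∂_2 = 5, rank ∂_3 = 0 ⇒ b_2 = 5 − 5 − 0 = 0. So H_2 = 0.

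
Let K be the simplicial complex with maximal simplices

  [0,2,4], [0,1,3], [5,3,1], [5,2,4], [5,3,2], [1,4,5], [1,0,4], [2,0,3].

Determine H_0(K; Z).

Fix the vertex order 0 < 1 < 2 < 3 < 4 < 5 and write every simplex with vertices in increasing order. Then dim K = 2 and the simplices of K are:

  0-simplices (6): [0], [1], [2], [3], [4], [5]
  1-simplices (12): [0,1], [0,2], [0,3], [0,4], [1,3], [1,4], [1,5], [2,3], [2,4], [2,5], [3,5], [4,5]
  2-simplices (8): [0,1,3], [0,1,4], [0,2,3], [0,2,4], [1,3,5], [1,4,5], [2,3,5], [2,4,5]

giving chain groups C_0 ≅ Z^6, C_1 ≅ Z^12, C_2 ≅ Z^8.

The boundary map ∂_1: C_1 → C_0 is given by ∂[p,q] = [q] − [p].
As a 6×12 matrix over Z this has rank 5, with invariant factors (1,1,1,1,1).

∂_2: C_2 → C_1 sends each 2-simplex [p,q,r] to [q,r] − [p,r] + [p,q]. For instance
  ∂[1,3,5] = [3,5] − [1,5] + [1,3],
  ∂[2,3,5] = [3,5] − [2,5] + [2,3].
As a 12×8 matrix over Z this has rank 7, with invariant factors (1,1,1,1,1,1,1).

Reading off H_k = ker ∂_k / im ∂_{k+1}:

  H_0: rank C_0 − rank ∂_1 = 6 − 5 = 1, and the invariant factors of ∂_1 are all 1, so H_0 = Z.

(K is a triangulation of the 2-sphere S^2.)

H_0 ≅ Z.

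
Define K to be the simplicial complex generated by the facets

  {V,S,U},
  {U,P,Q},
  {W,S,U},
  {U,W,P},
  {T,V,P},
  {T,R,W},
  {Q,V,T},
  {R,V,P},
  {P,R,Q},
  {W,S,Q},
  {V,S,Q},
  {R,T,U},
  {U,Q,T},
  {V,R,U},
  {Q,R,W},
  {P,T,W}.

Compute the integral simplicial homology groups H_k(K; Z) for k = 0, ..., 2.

Order the vertices as P < Q < R < S < T < U < V < W. Listing each simplex with vertices in this order, K has dimension 2 with simplices:

  0-simplices (8): P, Q, R, S, T, U, V, W
  1-simplices (24): PQ, PR, PT, PU, PV, PW, QR, QS, QT, QU, QV, QW, RT, RU, RV, RW, SU, SV, SW, TU, TV, TW, UV, UW
  2-simplices (16): PQR, PQU, PRV, PTV, PTW, PUW, QRW, QSV, QSW, QTU, QTV, RTU, RTW, RUV, SUV, SUW

giving chain groups C_0 ≅ Z^8, C_1 ≅ Z^24, C_2 ≅ Z^16.

The boundary map ∂_1: C_1 → C_0 is given by ∂[p,q] = [q] − [p]. For instance
  ∂PU = U − P.
This gives a 8×24 integer matrix of rank 7; reducing to Smith normal form yields diagonal entries (1,1,1,1,1,1,1).

Boundary ∂_2: C_2 → C_1 maps a triangle to the signed sum of its edges. For instance
  ∂PTV = TV − PV + PT,
  ∂PQR = QR − PR + PQ.
This gives a 24×16 integer matrix of rank 15; reducing to Smith normal form yields diagonal entries (1,1,1,1,1,1,1,1,1,1,1,1,1,1,1).

Reading off H_k = ker ∂_k / im ∂_{k+1}:

  H_0: rank C_0 − rank ∂_1 = 8 − 7 = 1, and the invariant factors of ∂_1 are all 1, so H_0 ≅ Z.
  H_1: rank ker ∂_1 − rank ∂_2 = (24 − 7) − 15 = 2, and the invariant factors of ∂_2 are all 1, so H_1 ≅ Z^2.
  H_2: rank ker ∂_2 − rank ∂_3 = (16 − 15) − 0 = 1, and there is no ∂_3, so H_2 ≅ Z.

As a check, the Euler characteristic is 8 − 24 + 16 = 0, which agrees with 1 − 2 + 1 = 0.

H_0 ≅ Z,  H_1 ≅ Z^2,  H_2 ≅ Z.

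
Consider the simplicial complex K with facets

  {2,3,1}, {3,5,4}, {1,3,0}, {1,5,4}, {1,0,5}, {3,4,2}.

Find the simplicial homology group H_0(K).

Order the vertices as 0 < 1 < 2 < 3 < 4 < 5. Listing each simplex with vertices in this order, K has dimension 2 with simplices:

  0-simplices (6): [0], [1], [2], [3], [4], [5]
  1-simplices (12): [0,1], [0,3], [0,5], [1,2], [1,3], [1,4], [1,5], [2,3], [2,4], [3,4], [3,5], [4,5]
  2-simplices (6): [0,1,3], [0,1,5], [1,2,3], [1,4,5], [2,3,4], [3,4,5]

Hence C_0 ≅ Z^6, C_1 ≅ Z^12, C_2 ≅ Z^6.

∂_1: C_1 → C_0 maps an edge to its endpoints' difference, ∂[p,q] = q − p.
The resulting 6×12 matrix has rank 5, and its Smith normal form has invariant factors (1,1,1,1,1).

The boundary map ∂_2: C_2 → C_1 maps a triangle to the signed sum of its edges. For instance
  ∂[1,4,5] = [4,5] − [1,5] + [1,4],
  ∂[0,1,5] = [1,5] − [0,5] + [0,1].
As a 12×6 matrix over Z this has rank 6, with invariant factors (1,1,1,1,1,1).

Computing H_k = (kernel of ∂_k) / (image of ∂_{k+1}):

  H_0: rank C_0 − rank ∂_1 = 6 − 5 = 1, and the invariant factors of ∂_1 are all 1, so H_0 ≅ Z.

(K is a triangulation of the cylinder S^1 x I.)

H_0 = Z.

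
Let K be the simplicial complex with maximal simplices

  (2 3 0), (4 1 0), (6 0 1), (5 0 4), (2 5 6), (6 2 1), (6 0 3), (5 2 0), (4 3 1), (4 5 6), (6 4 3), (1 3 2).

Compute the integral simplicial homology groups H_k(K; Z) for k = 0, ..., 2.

Order the vertices as 0 < 1 < 2 < 3 < 4 < 5 < 6. Listing each simplex with vertices in this order, K has dimension 2 with simplices:

  0-simplices (7): [0], [1], [2], [3], [4], [5], [6]
  1-simplices (18): [0,1], [0,2], [0,3], [0,4], [0,5], [0,6], [1,2], [1,3], [1,4], [1,6], [2,3], [2,5], [2,6], [3,4], [3,6], [4,5], [4,6], [5,6]
  2-simplices (12): [0,1,4], [0,1,6], [0,2,3], [0,2,5], [0,3,6], [0,4,5], [1,2,3], [1,2,6], [1,3,4], [2,5,6], [3,4,6], [4,5,6]

Hence C_0 ≅ Z^7, C_1 ≅ Z^18, C_2 ≅ Z^12.

The boundary map ∂_1: C_1 → C_0 maps an edge to its endpoints' difference, ∂[p,q] = q − p.
The resulting 7×18 matrix has rank 6, and its Smith normal form has invariant factors (1,1,1,1,1,1).

∂_2: C_2 → C_1 acts by ∂[p,q,r] = [q,r] − [p,r] + [p,q]. For instance
  ∂[0,1,6] = [1,6] − [0,6] + [0,1],
  ∂[2,5,6] = [5,6] − [2,6] + [2,5].
The resulting 18×12 matrix has rank 12, and its Smith normal form has invariant factors (1,1,1,1,1,1,1,1,1,1,1,2).

Computing H_k = (kernel of ∂_k) / (image of ∂_{k+1}):

  H_0: rank C_0 − rank ∂_1 = 7 − 6 = 1, and the invariant factors of ∂_1 are all 1, so H_0 = Z.
  H_1: rank ker ∂_1 − rank ∂_2 = (18 − 6) − 12 = 0, and ∂_2 has invariant factor 2 > 1, so H_1 = Z/2.
  H_2: rank ker ∂_2 − rank ∂_3 = (12 − 12) − 0 = 0, and there is no ∂_3, so H_2 = 0.

As a check, the Euler characteristic is 7 − 18 + 12 = 1, which agrees with 1 − 0 + 0 = 1.

H_0 ≅ Z,  H_1 ≅ Z/2,  H_2 = 0.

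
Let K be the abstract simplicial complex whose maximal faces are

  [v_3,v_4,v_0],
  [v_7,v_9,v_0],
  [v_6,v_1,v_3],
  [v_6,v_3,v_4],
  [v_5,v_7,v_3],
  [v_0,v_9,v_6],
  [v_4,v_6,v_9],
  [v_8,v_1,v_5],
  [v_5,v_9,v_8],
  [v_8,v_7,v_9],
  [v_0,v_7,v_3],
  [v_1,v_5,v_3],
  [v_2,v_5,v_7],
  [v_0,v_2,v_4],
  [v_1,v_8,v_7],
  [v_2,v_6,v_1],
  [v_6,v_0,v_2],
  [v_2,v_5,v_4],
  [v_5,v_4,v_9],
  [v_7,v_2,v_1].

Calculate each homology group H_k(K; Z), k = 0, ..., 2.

H_0 = Z,  H_1 = Z ⊕ Z/2Z,  H_2 = 0.

Order the vertices as v_0 < v_1 < v_2 < v_3 < v_4 < v_5 < v_6 < v_7 < v_8 < v_9. Listing each simplex with vertices in this order, K has dimension 2 with simplices:

  0-simplices (10): [v_0], [v_1], [v_2], [v_3], [v_4], [v_5], [v_6], [v_7], [v_8], [v_9]
  1-simplices (30): (30 of them)
  2-simplices (20): (20 of them)

Hence C_0 ≅ Z^10, C_1 ≅ Z^30, C_2 ≅ Z^20.

Boundary ∂_1: C_1 → C_0 sends each edge [p,q] (with p < q) to q − p.
As a 10×30 matrix over Z this has rank 9, with invariant factors (1,1,1,1,1,1,1,1,1).

The boundary map ∂_2: C_2 → C_1 sends each 2-simplex [p,q,r] to [q,r] − [p,r] + [p,q]. For instance
  ∂[v_3,v_5,v_7] = [v_5,v_7] − [v_3,v_7] + [v_3,v_5],
  ∂[v_1,v_7,v_8] = [v_7,v_8] − [v_1,v_8] + [v_1,v_7].
As a 30×20 matrix over Z this has rank 20, with invariant factors (1,1,1,1,1,1,1,1,1,1,1,1,1,1,1,1,1,1,1,2).

Computing H_k = (kernel of ∂_k) / (image of ∂_{k+1}):

  H_0: rank C_0 − rank ∂_1 = 10 − 9 = 1, and the invariant factors of ∂_1 are all 1, so H_0 = Z.
  H_1: rank ker ∂_1 − rank ∂_2 = (30 − 9) − 20 = 1, and ∂_2 has invariant factor 2 > 1, so H_1 = Z ⊕ Z/2Z.
  H_2: rank ker ∂_2 − rank ∂_3 = (20 − 20) − 0 = 0, and there is no ∂_3, so H_2 = 0.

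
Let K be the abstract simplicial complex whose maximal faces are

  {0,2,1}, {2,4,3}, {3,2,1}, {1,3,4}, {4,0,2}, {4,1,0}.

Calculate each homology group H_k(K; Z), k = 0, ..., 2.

Fix the vertex order 0 < 1 < 2 < 3 < 4 and write every simplex with vertices in increasing order. Then dim K = 2 and the simplices of K are:

  0-simplices (5): [0], [1], [2], [3], [4]
  1-simplices (9): [0,1], [0,2], [0,4], [1,2], [1,3], [1,4], [2,3], [2,4], [3,4]
  2-simplices (6): [0,1,2], [0,1,4], [0,2,4], [1,2,3], [1,3,4], [2,3,4]

Hence C_0 ≅ Z^5, C_1 ≅ Z^9, C_2 ≅ Z^6.

∂_1: C_1 → C_0 maps an edge to its endpoints' difference, ∂[p,q] = q − p. For instance
  ∂[0,1] = [1] − [0].
This gives a 5×9 integer matrix of rank 4; reducing to Smith normal form yields diagonal entries (1,1,1,1).

Boundary ∂_2: C_2 → C_1 maps a triangle to the signed sum of its edges. For instance
  ∂[0,1,4] = [1,4] − [0,4] + [0,1],
  ∂[0,2,4] = [2,4] − [0,4] + [0,2].
As a 9×6 matrix over Z this has rank 5, with invariant factors (1,1,1,1,1).

From H_k ≅ ker(∂_k) / im(∂_{k+1}) we obtain:

  H_0: rank C_0 − rank ∂_1 = 5 − 4 = 1, and the invariant factors of ∂_1 are all 1, so H_0 = Z.
  H_1: rank ker ∂_1 − rank ∂_2 = (9 − 4) − 5 = 0, and the invariant factors of ∂_2 are all 1, so H_1 = 0.
  H_2: rank ker ∂_2 − rank ∂_3 = (6 − 5) − 0 = 1, and there is no ∂_3, so H_2 = Z.

H_0 ≅ Z,  H_1 = 0,  H_2 ≅ Z.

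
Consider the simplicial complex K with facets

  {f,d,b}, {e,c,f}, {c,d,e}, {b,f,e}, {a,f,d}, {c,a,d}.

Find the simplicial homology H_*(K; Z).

H_0 = Z,  H_1 = Z,  H_2 = 0.

K has 6 vertices, 12 edges, 6 triangles.
rank ∂_0 = 0, rank ∂_1 = 5 ⇒ b_0 = 6 − 0 − 5 = 1; all invariant factors of ∂_1 are 1 so no torsion. So H_0 ≅ Z.
rank ∂_1 = 5, rank ∂_2 = 6 ⇒ b_1 = 12 − 5 − 6 = 1; all invariant factors of ∂_2 are 1 so no torsion. So H_1 ≅ Z.
rank ∂_2 = 6, rank ∂_3 = 0 ⇒ b_2 = 6 − 6 − 0 = 0. So H_2 ≅ 0.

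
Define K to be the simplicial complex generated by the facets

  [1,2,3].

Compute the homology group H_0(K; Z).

H_0 ≅ Z.

We work with the vertex ordering 1 < 2 < 3. The simplices of K, each written with vertices in increasing order, are:

  0-simplices (3): [1], [2], [3]
  1-simplices (3): [1,2], [1,3], [2,3]
  2-simplices (1): [1,2,3]

Hence C_0 ≅ Z^3, C_1 ≅ Z^3, C_2 ≅ Z^1.

The boundary map ∂_1: C_1 → C_0 is given by ∂[p,q] = [q] − [p]. For instance
  ∂[2,3] = [3] − [2].
As a 3×3 matrix over Z this has rank 2, with invariant factors (1,1).

The boundary map ∂_2: C_2 → C_1 sends each 2-simplex [p,q,r] to [q,r] − [p,r] + [p,q]. For instance
  ∂[1,2,3] = [2,3] − [1,3] + [1,2].
As a 3×1 matrix over Z this has rank 1, with invariant factors (1).

From H_k ≅ ker(∂_k) / im(∂_{k+1}) we obtain:

  H_0: rank C_0 − rank ∂_1 = 3 − 2 = 1, and the invariant factors of ∂_1 are all 1, so H_0 ≅ Z.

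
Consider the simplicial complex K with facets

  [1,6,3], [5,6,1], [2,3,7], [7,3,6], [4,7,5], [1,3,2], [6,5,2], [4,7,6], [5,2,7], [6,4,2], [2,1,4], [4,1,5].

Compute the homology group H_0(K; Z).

Order the vertices as 1 < 2 < 3 < 4 < 5 < 6 < 7. Listing each simplex with vertices in this order, K has dimension 2 with simplices:

  0-simplices (7): [1], [2], [3], [4], [5], [6], [7]
  1-simplices (18): [1,2], [1,3], [1,4], [1,5], [1,6], [2,3], [2,4], [2,5], [2,6], [2,7], [3,6], [3,7], [4,5], [4,6], [4,7], [5,6], [5,7], [6,7]
  2-simplices (12): [1,2,3], [1,2,4], [1,3,6], [1,4,5], [1,5,6], [2,3,7], [2,4,6], [2,5,6], [2,5,7], [3,6,7], [4,5,7], [4,6,7]

giving chain groups C_0 ≅ Z^7, C_1 ≅ Z^18, C_2 ≅ Z^12.

The boundary map ∂_1: C_1 → C_0 is given by ∂[p,q] = [q] − [p]. For instance
  ∂[5,6] = [6] − [5].
As a 7×18 matrix over Z this has rank 6, with invariant factors (1,1,1,1,1,1).

The boundary map ∂_2: C_2 → C_1 sends each 2-simplex [p,q,r] to [q,r] − [p,r] + [p,q]. For instance
  ∂[4,6,7] = [6,7] − [4,7] + [4,6],
  ∂[1,4,5] = [4,5] − [1,5] + [1,4].
The 18×12 boundary matrix has rank 12 and Smith normal form diag(1,1,1,1,1,1,1,1,1,1,1,2).

Now H_k = ker ∂_k / im ∂_{k+1}, so:

  H_0: rank C_0 − rank ∂_1 = 7 − 6 = 1, and the invariant factors of ∂_1 are all 1, so H_0 = Z.

H_0 = Z.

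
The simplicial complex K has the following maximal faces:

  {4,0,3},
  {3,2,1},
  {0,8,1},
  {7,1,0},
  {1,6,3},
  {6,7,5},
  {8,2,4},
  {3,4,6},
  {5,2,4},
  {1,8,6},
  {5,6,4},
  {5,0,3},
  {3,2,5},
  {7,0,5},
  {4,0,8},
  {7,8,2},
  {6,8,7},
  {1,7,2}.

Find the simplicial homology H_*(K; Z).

We work with the vertex ordering 0 < 1 < 2 < 3 < 4 < 5 < 6 < 7 < 8. The simplices of K, each written with vertices in increasing order, are:

  0-simplices (9): [0], [1], [2], [3], [4], [5], [6], [7], [8]
  1-simplices (27): (27 of them)
  2-simplices (18): [0,1,7], [0,1,8], [0,3,4], [0,3,5], [0,4,8], [0,5,7], [1,2,3], [1,2,7], [1,3,6], [1,6,8], [2,3,5], [2,4,5], [2,4,8], [2,7,8], [3,4,6], [4,5,6], [5,6,7], [6,7,8]

Hence C_0 ≅ Z^9, C_1 ≅ Z^27, C_2 ≅ Z^18.

Boundary ∂_1: C_1 → C_0 is given by ∂[p,q] = [q] − [p]. For instance
  ∂[0,3] = [3] − [0].
This gives a 9×27 integer matrix of rank 8; reducing to Smith normal form yields diagonal entries (1,1,1,1,1,1,1,1).

The boundary map ∂_2: C_2 → C_1 sends each 2-simplex [p,q,r] to [q,r] − [p,r] + [p,q]. For instance
  ∂[0,1,7] = [1,7] − [0,7] + [0,1],
  ∂[0,3,5] = [3,5] − [0,5] + [0,3].
As a 27×18 matrix over Z this has rank 18, with invariant factors (1,1,1,1,1,1,1,1,1,1,1,1,1,1,1,1,1,2).

Reading off H_k = ker ∂_k / im ∂_{k+1}:

  H_0: rank C_0 − rank ∂_1 = 9 − 8 = 1, and the invariant factors of ∂_1 are all 1, so H_0 = Z.
  H_1: rank ker ∂_1 − rank ∂_2 = (27 − 8) − 18 = 1, and ∂_2 has invariant factor 2 > 1, so H_1 = Z ⊕ Z_2.
  H_2: rank ker ∂_2 − rank ∂_3 = (18 − 18) − 0 = 0, and there is no ∂_3, so H_2 = 0.

As a check, the Euler characteristic is 9 − 27 + 18 = 0, which agrees with 1 − 1 + 0 = 0.
(K is a triangulation of the Klein bottle.)

H_0 = Z,  H_1 = Z ⊕ Z_2,  H_2 = 0.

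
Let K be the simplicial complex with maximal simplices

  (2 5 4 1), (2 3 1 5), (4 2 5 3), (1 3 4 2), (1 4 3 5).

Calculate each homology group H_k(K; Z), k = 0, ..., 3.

H_0 = Z,  H_1 = 0,  H_2 = 0,  H_3 = Z.

Order the vertices as 1 < 2 < 3 < 4 < 5. Listing each simplex with vertices in this order, K has dimension 3 with simplices:

  0-simplices (5): [1], [2], [3], [4], [5]
  1-simplices (10): [1,2], [1,3], [1,4], [1,5], [2,3], [2,4], [2,5], [3,4], [3,5], [4,5]
  2-simplices (10): [1,2,3], [1,2,4], [1,2,5], [1,3,4], [1,3,5], [1,4,5], [2,3,4], [2,3,5], [2,4,5], [3,4,5]
  3-simplices (5): [1,2,3,4], [1,2,3,5], [1,2,4,5], [1,3,4,5], [2,3,4,5]

giving chain groups C_0 ≅ Z^5, C_1 ≅ Z^10, C_2 ≅ Z^10, C_3 ≅ Z^5.

Boundary ∂_1: C_1 → C_0 sends each edge [p,q] (with p < q) to q − p. For instance
  ∂[2,4] = [4] − [2].
As a 5×10 matrix over Z this has rank 4, with invariant factors (1,1,1,1).

Boundary ∂_2: C_2 → C_1 sends each 2-simplex [p,q,r] to [q,r] − [p,r] + [p,q]. For instance
  ∂[1,4,5] = [4,5] − [1,5] + [1,4],
  ∂[1,3,4] = [3,4] − [1,4] + [1,3].
This gives a 10×10 integer matrix of rank 6; reducing to Smith normal form yields diagonal entries (1,1,1,1,1,1).

∂_3: C_3 → C_2 sends each 3-simplex σ to the alternating sum Σ_i (−1)^i (σ with its i-th vertex removed). For instance
  ∂[1,2,3,5] = [2,3,5] − [1,3,5] + [1,2,5] − [1,2,3],
  ∂[1,3,4,5] = [3,4,5] − [1,4,5] + [1,3,5] − [1,3,4].
This gives a 10×5 integer matrix of rank 4; reducing to Smith normal form yields diagonal entries (1,1,1,1).

Now H_k = ker ∂_k / im ∂_{k+1}, so:

  H_0: rank C_0 − rank ∂_1 = 5 − 4 = 1, and the invariant factors of ∂_1 are all 1, so H_0 ≅ Z.
  H_1: rank ker ∂_1 − rank ∂_2 = (10 − 4) − 6 = 0, and the invariant factors of ∂_2 are all 1, so H_1 ≅ 0.
  H_2: rank ker ∂_2 − rank ∂_3 = (10 − 6) − 4 = 0, and the invariant factors of ∂_3 are all 1, so H_2 ≅ 0.
  H_3: rank ker ∂_3 − rank ∂_4 = (5 − 4) − 0 = 1, and there is no ∂_4, so H_3 ≅ Z.

As a check, the Euler characteristic is 5 − 10 + 10 − 5 = 0, which agrees with 1 − 0 + 0 − 1 = 0.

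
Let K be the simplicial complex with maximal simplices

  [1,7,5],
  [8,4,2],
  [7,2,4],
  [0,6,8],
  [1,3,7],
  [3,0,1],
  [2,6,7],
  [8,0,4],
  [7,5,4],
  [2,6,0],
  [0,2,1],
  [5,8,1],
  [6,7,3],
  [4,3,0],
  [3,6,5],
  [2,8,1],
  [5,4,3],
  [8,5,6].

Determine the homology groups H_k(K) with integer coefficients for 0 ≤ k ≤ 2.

Take the total order 0 < 1 < 2 < 3 < 4 < 5 < 6 < 7 < 8 on the vertex set. Then K (dimension 2) consists of the simplices:

  0-simplices (9): [0], [1], [2], [3], [4], [5], [6], [7], [8]
  1-simplices (27): (27 of them)
  2-simplices (18): [0,1,2], [0,1,3], [0,2,6], [0,3,4], [0,4,8], [0,6,8], [1,2,8], [1,3,7], [1,5,7], [1,5,8], [2,4,7], [2,4,8], [2,6,7], [3,4,5], [3,5,6], [3,6,7], [4,5,7], [5,6,8]

so the chain groups are C_0 ≅ Z^9, C_1 ≅ Z^27, C_2 ≅ Z^18.

The boundary map ∂_1: C_1 → C_0 sends each edge [p,q] (with p < q) to q − p.
This gives a 9×27 integer matrix of rank 8; reducing to Smith normal form yields diagonal entries (1,1,1,1,1,1,1,1).

The boundary map ∂_2: C_2 → C_1 maps a triangle to the signed sum of its edges. For instance
  ∂[3,5,6] = [5,6] − [3,6] + [3,5],
  ∂[2,6,7] = [6,7] − [2,7] + [2,6].
The resulting 27×18 matrix has rank 18, and its Smith normal form has invariant factors (1,1,1,1,1,1,1,1,1,1,1,1,1,1,1,1,1,2).

Now H_k = ker ∂_k / im ∂_{k+1}, so:

  H_0: rank C_0 − rank ∂_1 = 9 − 8 = 1, and the invariant factors of ∂_1 are all 1, so H_0 ≅ Z.
  H_1: rank ker ∂_1 − rank ∂_2 = (27 − 8) − 18 = 1, and ∂_2 has invariant factor 2 > 1, so H_1 ≅ Z × Z/2.
  H_2: rank ker ∂_2 − rank ∂_3 = (18 − 18) − 0 = 0, and there is no ∂_3, so H_2 ≅ 0.

H_0 ≅ Z,  H_1 ≅ Z × Z/2,  H_2 = 0.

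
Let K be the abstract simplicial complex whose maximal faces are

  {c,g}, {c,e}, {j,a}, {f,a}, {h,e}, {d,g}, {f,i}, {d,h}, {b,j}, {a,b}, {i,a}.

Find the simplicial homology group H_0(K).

K has 10 vertices, 11 edges.
rank ∂_0 = 0, rank ∂_1 = 8 ⇒ b_0 = 10 − 0 − 8 = 2; all invariant factors of ∂_1 are 1 so no torsion. So H_0 = Z^2.

H_0 = Z^2.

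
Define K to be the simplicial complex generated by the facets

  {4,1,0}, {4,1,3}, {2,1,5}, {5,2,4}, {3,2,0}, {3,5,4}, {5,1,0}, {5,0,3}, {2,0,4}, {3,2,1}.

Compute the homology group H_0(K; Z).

Fix the vertex order 0 < 1 < 2 < 3 < 4 < 5 and write every simplex with vertices in increasing order. Then dim K = 2 and the simplices of K are:

  0-simplices (6): [0], [1], [2], [3], [4], [5]
  1-simplices (15): [0,1], [0,2], [0,3], [0,4], [0,5], [1,2], [1,3], [1,4], [1,5], [2,3], [2,4], [2,5], [3,4], [3,5], [4,5]
  2-simplices (10): [0,1,4], [0,1,5], [0,2,3], [0,2,4], [0,3,5], [1,2,3], [1,2,5], [1,3,4], [2,4,5], [3,4,5]

Hence C_0 ≅ Z^6, C_1 ≅ Z^15, C_2 ≅ Z^10.

∂_1: C_1 → C_0 is given by ∂[p,q] = [q] − [p]. For instance
  ∂[1,3] = [3] − [1].
The resulting 6×15 matrix has rank 5, and its Smith normal form has invariant factors (1,1,1,1,1).

∂_2: C_2 → C_1 maps a triangle to the signed sum of its edges. For instance
  ∂[0,1,4] = [1,4] − [0,4] + [0,1],
  ∂[0,2,3] = [2,3] − [0,3] + [0,2].
The 15×10 boundary matrix has rank 10 and Smith normal form diag(1,1,1,1,1,1,1,1,1,2).

From H_k ≅ ker(∂_k) / im(∂_{k+1}) we obtain:

  H_0: rank C_0 − rank ∂_1 = 6 − 5 = 1, and the invariant factors of ∂_1 are all 1, so H_0 = Z.

H_0 ≅ Z.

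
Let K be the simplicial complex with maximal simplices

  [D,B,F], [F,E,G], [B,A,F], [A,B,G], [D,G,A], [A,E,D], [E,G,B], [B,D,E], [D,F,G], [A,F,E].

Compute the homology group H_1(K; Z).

H_1 = Z_2.

Fix the vertex order A < B < D < E < F < G and write every simplex with vertices in increasing order. Then dim K = 2 and the simplices of K are:

  0-simplices (6): A, B, D, E, F, G
  1-simplices (15): AB, AD, AE, AF, AG, BD, BE, BF, BG, DE, DF, DG, EF, EG, FG
  2-simplices (10): ABF, ABG, ADE, ADG, AEF, BDE, BDF, BEG, DFG, EFG

so the chain groups are C_0 ≅ Z^6, C_1 ≅ Z^15, C_2 ≅ Z^10.

The boundary map ∂_1: C_1 → C_0 is given by ∂[p,q] = [q] − [p]. For instance
  ∂BD = D − B.
The resulting 6×15 matrix has rank 5, and its Smith normal form has invariant factors (1,1,1,1,1).

∂_2: C_2 → C_1 maps a triangle to the signed sum of its edges. For instance
  ∂ADG = DG − AG + AD,
  ∂DFG = FG − DG + DF.
The 15×10 boundary matrix has rank 10 and Smith normal form diag(1,1,1,1,1,1,1,1,1,2).

Now H_k = ker ∂_k / im ∂_{k+1}, so:

  H_1: rank ker ∂_1 − rank ∂_2 = (15 − 5) − 10 = 0, and ∂_2 has invariant factor 2 > 1, so H_1 = Z_2.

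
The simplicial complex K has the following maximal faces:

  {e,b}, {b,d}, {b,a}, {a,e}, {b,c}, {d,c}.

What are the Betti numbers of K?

b_0 = 1, b_1 = 2.

Take the total order a < b < c < d < e on the vertex set. Then K (dimension 1) consists of the simplices:

  0-simplices (5): a, b, c, d, e
  1-simplices (6): ab, ae, bc, bd, be, cd

Hence C_0 ≅ Z^5, C_1 ≅ Z^6.

The boundary map ∂_1: C_1 → C_0 maps an edge to its endpoints' difference, ∂[p,q] = q − p.
As a 5×6 matrix over Z this has rank 4, with invariant factors (1,1,1,1).

Computing H_k = (kernel of ∂_k) / (image of ∂_{k+1}):

  H_0: rank C_0 − rank ∂_1 = 5 − 4 = 1, and the invariant factors of ∂_1 are all 1, so H_0 ≅ Z.
  H_1: rank ker ∂_1 − rank ∂_2 = (6 − 4) − 0 = 2, and there is no ∂_2, so H_1 ≅ Z^2.

(K is a triangulation of a wedge of 2 circles.)

Hence the Betti numbers are b_0 = 1, b_1 = 2.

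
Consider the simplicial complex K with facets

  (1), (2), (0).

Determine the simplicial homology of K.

H_0 = Z^3.

K has 3 vertices.
rank ∂_0 = 0, rank ∂_1 = 0 ⇒ b_0 = 3 − 0 − 0 = 3. So H_0 = Z^3.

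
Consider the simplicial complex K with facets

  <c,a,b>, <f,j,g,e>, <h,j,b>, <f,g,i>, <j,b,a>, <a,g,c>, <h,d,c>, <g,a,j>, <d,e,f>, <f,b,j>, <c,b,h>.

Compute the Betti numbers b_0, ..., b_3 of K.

b_0 = 1, b_1 = 1, b_2 = 0, b_3 = 0.

K has 10 vertices, 23 edges, 14 triangles, 1 3-simplex.
rank ∂_0 = 0, rank ∂_1 = 9 ⇒ b_0 = 10 − 0 − 9 = 1; all invariant factors of ∂_1 are 1 so no torsion. So H_0 ≅ Z.
rank ∂_1 = 9, rank ∂_2 = 13 ⇒ b_1 = 23 − 9 − 13 = 1; all invariant factors of ∂_2 are 1 so no torsion. So H_1 ≅ Z.
rank ∂_2 = 13, rank ∂_3 = 1 ⇒ b_2 = 14 − 13 − 1 = 0; all invariant factors of ∂_3 are 1 so no torsion. So H_2 ≅ 0.
rank ∂_3 = 1, rank ∂_4 = 0 ⇒ b_3 = 1 − 1 − 0 = 0. So H_3 ≅ 0.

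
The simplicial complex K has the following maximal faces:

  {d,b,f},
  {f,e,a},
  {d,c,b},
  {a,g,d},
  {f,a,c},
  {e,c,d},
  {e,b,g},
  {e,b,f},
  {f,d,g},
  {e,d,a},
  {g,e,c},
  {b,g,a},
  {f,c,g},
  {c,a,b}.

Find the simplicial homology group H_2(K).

Fix the vertex order a < b < c < d < e < f < g and write every simplex with vertices in increasing order. Then dim K = 2 and the simplices of K are:

  0-simplices (7): a, b, c, d, e, f, g
  1-simplices (21): ab, ac, ad, ae, af, ag, bc, bd, be, bf, bg, cd, ce, cf, cg, de, df, dg, ef, eg, fg
  2-simplices (14): abc, abg, acf, ade, adg, aef, bcd, bdf, bef, beg, cde, ceg, cfg, dfg

Hence C_0 ≅ Z^7, C_1 ≅ Z^21, C_2 ≅ Z^14.

The boundary map ∂_1: C_1 → C_0 sends each edge [p,q] (with p < q) to q − p. For instance
  ∂bd = d − b.
The 7×21 boundary matrix has rank 6 and Smith normal form diag(1,1,1,1,1,1).

∂_2: C_2 → C_1 maps a triangle to the signed sum of its edges. For instance
  ∂cde = de − ce + cd,
  ∂acf = cf − af + ac.
This gives a 21×14 integer matrix of rank 13; reducing to Smith normal form yields diagonal entries (1,1,1,1,1,1,1,1,1,1,1,1,1).

Reading off H_k = ker ∂_k / im ∂_{k+1}:

  H_2: rank ker ∂_2 − rank ∂_3 = (14 − 13) − 0 = 1, and there is no ∂_3, so H_2 ≅ Z.

H_2 ≅ Z.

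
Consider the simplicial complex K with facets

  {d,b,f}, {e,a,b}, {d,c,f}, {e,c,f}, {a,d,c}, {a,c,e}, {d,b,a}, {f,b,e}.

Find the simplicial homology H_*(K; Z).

Order the vertices as a < b < c < d < e < f. Listing each simplex with vertices in this order, K has dimension 2 with simplices:

  0-simplices (6): a, b, c, d, e, f
  1-simplices (12): ab, ac, ad, ae, bd, be, bf, cd, ce, cf, df, ef
  2-simplices (8): abd, abe, acd, ace, bdf, bef, cdf, cef

so the chain groups are C_0 ≅ Z^6, C_1 ≅ Z^12, C_2 ≅ Z^8.

Boundary ∂_1: C_1 → C_0 maps an edge to its endpoints' difference, ∂[p,q] = q − p. For instance
  ∂ab = b − a.
The resulting 6×12 matrix has rank 5, and its Smith normal form has invariant factors (1,1,1,1,1).

Boundary ∂_2: C_2 → C_1 sends each 2-simplex [p,q,r] to [q,r] − [p,r] + [p,q]. For instance
  ∂bdf = df − bf + bd,
  ∂cef = ef − cf + ce.
As a 12×8 matrix over Z this has rank 7, with invariant factors (1,1,1,1,1,1,1).

Now H_k = ker ∂_k / im ∂_{k+1}, so:

  H_0: rank C_0 − rank ∂_1 = 6 − 5 = 1, and the invariant factors of ∂_1 are all 1, so H_0 = Z.
  H_1: rank ker ∂_1 − rank ∂_2 = (12 − 5) − 7 = 0, and the invariant factors of ∂_2 are all 1, so H_1 = 0.
  H_2: rank ker ∂_2 − rank ∂_3 = (8 − 7) − 0 = 1, and there is no ∂_3, so H_2 = Z.

(K is a triangulation of the 2-sphere S^2.)

H_0 ≅ Z,  H_1 = 0,  H_2 ≅ Z.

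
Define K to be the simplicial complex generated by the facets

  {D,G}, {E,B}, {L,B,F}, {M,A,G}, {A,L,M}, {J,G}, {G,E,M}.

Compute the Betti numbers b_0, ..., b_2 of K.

b_0 = 1, b_1 = 1, b_2 = 0.

Fix the vertex order A < B < D < E < F < G < J < L < M and write every simplex with vertices in increasing order. Then dim K = 2 and the simplices of K are:

  0-simplices (9): A, B, D, E, F, G, J, L, M
  1-simplices (13): AG, AL, AM, BE, BF, BL, DG, EG, EM, FL, GJ, GM, LM
  2-simplices (4): AGM, ALM, BFL, EGM

so the chain groups are C_0 ≅ Z^9, C_1 ≅ Z^13, C_2 ≅ Z^4.

∂_1: C_1 → C_0 sends each edge [p,q] (with p < q) to q − p. For instance
  ∂EM = M − E.
The resulting 9×13 matrix has rank 8, and its Smith normal form has invariant factors (1,1,1,1,1,1,1,1).

The boundary map ∂_2: C_2 → C_1 sends each 2-simplex [p,q,r] to [q,r] − [p,r] + [p,q]. For instance
  ∂BFL = FL − BL + BF,
  ∂EGM = GM − EM + EG.
The 13×4 boundary matrix has rank 4 and Smith normal form diag(1,1,1,1).

Reading off H_k = ker ∂_k / im ∂_{k+1}:

  H_0: rank C_0 − rank ∂_1 = 9 − 8 = 1, and the invariant factors of ∂_1 are all 1, so H_0 = Z.
  H_1: rank ker ∂_1 − rank ∂_2 = (13 − 8) − 4 = 1, and the invariant factors of ∂_2 are all 1, so H_1 = Z.
  H_2: rank ker ∂_2 − rank ∂_3 = (4 − 4) − 0 = 0, and there is no ∂_3, so H_2 = 0.

Hence the Betti numbers are b_0 = 1, b_1 = 1, b_2 = 0.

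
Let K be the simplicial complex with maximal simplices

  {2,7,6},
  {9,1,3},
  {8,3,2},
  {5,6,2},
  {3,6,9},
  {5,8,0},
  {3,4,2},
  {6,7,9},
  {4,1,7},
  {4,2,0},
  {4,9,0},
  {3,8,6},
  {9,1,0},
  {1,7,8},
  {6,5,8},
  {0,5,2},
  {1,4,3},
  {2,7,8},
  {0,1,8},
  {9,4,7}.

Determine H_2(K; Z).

Fix the vertex order 0 < 1 < 2 < 3 < 4 < 5 < 6 < 7 < 8 < 9 and write every simplex with vertices in increasing order. Then dim K = 2 and the simplices of K are:

  0-simplices (10): [0], [1], [2], [3], [4], [5], [6], [7], [8], [9]
  1-simplices (30): (30 of them)
  2-simplices (20): (20 of them)

so the chain groups are C_0 ≅ Z^10, C_1 ≅ Z^30, C_2 ≅ Z^20.

Boundary ∂_1: C_1 → C_0 is given by ∂[p,q] = [q] − [p].
This gives a 10×30 integer matrix of rank 9; reducing to Smith normal form yields diagonal entries (1,1,1,1,1,1,1,1,1).

The boundary map ∂_2: C_2 → C_1 acts by ∂[p,q,r] = [q,r] − [p,r] + [p,q]. For instance
  ∂[0,4,9] = [4,9] − [0,9] + [0,4],
  ∂[1,3,4] = [3,4] − [1,4] + [1,3].
The 30×20 boundary matrix has rank 20 and Smith normal form diag(1,1,1,1,1,1,1,1,1,1,1,1,1,1,1,1,1,1,1,2).

Reading off H_k = ker ∂_k / im ∂_{k+1}:

  H_2: rank ker ∂_2 − rank ∂_3 = (20 − 20) − 0 = 0, and there is no ∂_3, so H_2 = 0.

H_2 = 0.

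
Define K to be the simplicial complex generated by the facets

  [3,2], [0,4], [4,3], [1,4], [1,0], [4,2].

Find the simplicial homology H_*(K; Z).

H_0 ≅ Z,  H_1 ≅ Z^2.

K has 5 vertices, 6 edges.
rank ∂_0 = 0, rank ∂_1 = 4 ⇒ b_0 = 5 − 0 − 4 = 1; all invariant factors of ∂_1 are 1 so no torsion. So H_0 ≅ Z.
rank ∂_1 = 4, rank ∂_2 = 0 ⇒ b_1 = 6 − 4 − 0 = 2. So H_1 ≅ Z^2.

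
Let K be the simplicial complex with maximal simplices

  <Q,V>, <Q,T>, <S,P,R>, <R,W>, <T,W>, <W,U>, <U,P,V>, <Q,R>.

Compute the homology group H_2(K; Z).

H_2 = 0.

Take the total order P < Q < R < S < T < U < V < W on the vertex set. Then K (dimension 2) consists of the simplices:

  0-simplices (8): P, Q, R, S, T, U, V, W
  1-simplices (12): PR, PS, PU, PV, QR, QT, QV, RS, RW, TW, UV, UW
  2-simplices (2): PRS, PUV

giving chain groups C_0 ≅ Z^8, C_1 ≅ Z^12, C_2 ≅ Z^2.

The boundary map ∂_1: C_1 → C_0 maps an edge to its endpoints' difference, ∂[p,q] = q − p.
The resulting 8×12 matrix has rank 7, and its Smith normal form has invariant factors (1,1,1,1,1,1,1).

The boundary map ∂_2: C_2 → C_1 sends each 2-simplex [p,q,r] to [q,r] − [p,r] + [p,q]. For instance
  ∂PRS = RS − PS + PR,
  ∂PUV = UV − PV + PU.
The 12×2 boundary matrix has rank 2 and Smith normal form diag(1,1).

Now H_k = ker ∂_k / im ∂_{k+1}, so:

  H_2: rank ker ∂_2 − rank ∂_3 = (2 − 2) − 0 = 0, and there is no ∂_3, so H_2 = 0.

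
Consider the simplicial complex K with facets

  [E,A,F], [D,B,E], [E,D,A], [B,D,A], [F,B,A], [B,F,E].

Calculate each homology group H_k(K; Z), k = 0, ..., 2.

H_0 ≅ Z,  H_1 = 0,  H_2 ≅ Z.

We work with the vertex ordering A < B < D < E < F. The simplices of K, each written with vertices in increasing order, are:

  0-simplices (5): A, B, D, E, F
  1-simplices (9): AB, AD, AE, AF, BD, BE, BF, DE, EF
  2-simplices (6): ABD, ABF, ADE, AEF, BDE, BEF

Hence C_0 ≅ Z^5, C_1 ≅ Z^9, C_2 ≅ Z^6.

The boundary map ∂_1: C_1 → C_0 is given by ∂[p,q] = [q] − [p].
As a 5×9 matrix over Z this has rank 4, with invariant factors (1,1,1,1).

Boundary ∂_2: C_2 → C_1 maps a triangle to the signed sum of its edges. For instance
  ∂AEF = EF − AF + AE,
  ∂ABD = BD − AD + AB.
The resulting 9×6 matrix has rank 5, and its Smith normal form has invariant factors (1,1,1,1,1).

Computing H_k = (kernel of ∂_k) / (image of ∂_{k+1}):

  H_0: rank C_0 − rank ∂_1 = 5 − 4 = 1, and the invariant factors of ∂_1 are all 1, so H_0 ≅ Z.
  H_1: rank ker ∂_1 − rank ∂_2 = (9 − 4) − 5 = 0, and the invariant factors of ∂_2 are all 1, so H_1 ≅ 0.
  H_2: rank ker ∂_2 − rank ∂_3 = (6 − 5) − 0 = 1, and there is no ∂_3, so H_2 ≅ Z.

(K is a triangulation of the 2-sphere S^2.)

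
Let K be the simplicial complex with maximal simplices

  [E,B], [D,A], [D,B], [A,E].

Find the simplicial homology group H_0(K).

Take the total order A < B < D < E on the vertex set. Then K (dimension 1) consists of the simplices:

  0-simplices (4): A, B, D, E
  1-simplices (4): AD, AE, BD, BE

giving chain groups C_0 ≅ Z^4, C_1 ≅ Z^4.

The boundary map ∂_1: C_1 → C_0 sends each edge [p,q] (with p < q) to q − p.
The 4×4 boundary matrix has rank 3 and Smith normal form diag(1,1,1).

Now H_k = ker ∂_k / im ∂_{k+1}, so:

  H_0: rank C_0 − rank ∂_1 = 4 − 3 = 1, and the invariant factors of ∂_1 are all 1, so H_0 = Z.

H_0 = Z.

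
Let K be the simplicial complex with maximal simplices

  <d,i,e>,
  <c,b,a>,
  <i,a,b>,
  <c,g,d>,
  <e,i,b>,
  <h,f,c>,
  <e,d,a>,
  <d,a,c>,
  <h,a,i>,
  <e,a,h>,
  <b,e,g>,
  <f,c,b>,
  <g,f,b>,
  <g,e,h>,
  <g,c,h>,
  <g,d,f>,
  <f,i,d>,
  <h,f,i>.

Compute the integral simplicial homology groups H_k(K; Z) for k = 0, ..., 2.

Take the total order a < b < c < d < e < f < g < h < i on the vertex set. Then K (dimension 2) consists of the simplices:

  0-simplices (9): a, b, c, d, e, f, g, h, i
  1-simplices (27): ab, ac, ad, ae, ah, ai, bc, be, bf, bg, bi, cd, cf, cg, ch, de, df, dg, di, eg, eh, ei, fg, fh, fi, gh, hi
  2-simplices (18): abc, abi, acd, ade, aeh, ahi, bcf, beg, bei, bfg, cdg, cfh, cgh, dei, dfg, dfi, egh, fhi

giving chain groups C_0 ≅ Z^9, C_1 ≅ Z^27, C_2 ≅ Z^18.

∂_1: C_1 → C_0 is given by ∂[p,q] = [q] − [p]. For instance
  ∂ab = b − a.
This gives a 9×27 integer matrix of rank 8; reducing to Smith normal form yields diagonal entries (1,1,1,1,1,1,1,1).

The boundary map ∂_2: C_2 → C_1 acts by ∂[p,q,r] = [q,r] − [p,r] + [p,q]. For instance
  ∂cdg = dg − cg + cd,
  ∂acd = cd − ad + ac.
This gives a 27×18 integer matrix of rank 18; reducing to Smith normal form yields diagonal entries (1,1,1,1,1,1,1,1,1,1,1,1,1,1,1,1,1,2).

From H_k ≅ ker(∂_k) / im(∂_{k+1}) we obtain:

  H_0: rank C_0 − rank ∂_1 = 9 − 8 = 1, and the invariant factors of ∂_1 are all 1, so H_0 ≅ Z.
  H_1: rank ker ∂_1 − rank ∂_2 = (27 − 8) − 18 = 1, and ∂_2 has invariant factor 2 > 1, so H_1 ≅ Z ⊕ Z/2.
  H_2: rank ker ∂_2 − rank ∂_3 = (18 − 18) − 0 = 0, and there is no ∂_3, so H_2 ≅ 0.

As a check, the Euler characteristic is 9 − 27 + 18 = 0, which agrees with 1 − 1 + 0 = 0.
(K is a triangulation of the Klein bottle.)

H_0 ≅ Z,  H_1 ≅ Z ⊕ Z/2,  H_2 = 0.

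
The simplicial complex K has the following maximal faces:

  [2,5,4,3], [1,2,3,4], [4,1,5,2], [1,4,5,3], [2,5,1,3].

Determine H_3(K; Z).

Order the vertices as 1 < 2 < 3 < 4 < 5. Listing each simplex with vertices in this order, K has dimension 3 with simplices:

  0-simplices (5): [1], [2], [3], [4], [5]
  1-simplices (10): [1,2], [1,3], [1,4], [1,5], [2,3], [2,4], [2,5], [3,4], [3,5], [4,5]
  2-simplices (10): [1,2,3], [1,2,4], [1,2,5], [1,3,4], [1,3,5], [1,4,5], [2,3,4], [2,3,5], [2,4,5], [3,4,5]
  3-simplices (5): [1,2,3,4], [1,2,3,5], [1,2,4,5], [1,3,4,5], [2,3,4,5]

giving chain groups C_0 ≅ Z^5, C_1 ≅ Z^10, C_2 ≅ Z^10, C_3 ≅ Z^5.

The boundary map ∂_1: C_1 → C_0 maps an edge to its endpoints' difference, ∂[p,q] = q − p. For instance
  ∂[2,5] = [5] − [2].
This gives a 5×10 integer matrix of rank 4; reducing to Smith normal form yields diagonal entries (1,1,1,1).

∂_2: C_2 → C_1 maps a triangle to the signed sum of its edges. For instance
  ∂[1,2,4] = [2,4] − [1,4] + [1,2],
  ∂[1,3,4] = [3,4] − [1,4] + [1,3].
The resulting 10×10 matrix has rank 6, and its Smith normal form has invariant factors (1,1,1,1,1,1).

The boundary map ∂_3: C_3 → C_2 sends each 3-simplex σ to the alternating sum Σ_i (−1)^i (σ with its i-th vertex removed). For instance
  ∂[1,2,4,5] = [2,4,5] − [1,4,5] + [1,2,5] − [1,2,4],
  ∂[2,3,4,5] = [3,4,5] − [2,4,5] + [2,3,5] − [2,3,4].
The resulting 10×5 matrix has rank 4, and its Smith normal form has invariant factors (1,1,1,1).

Computing H_k = (kernel of ∂_k) / (image of ∂_{k+1}):

  H_3: rank ker ∂_3 − rank ∂_4 = (5 − 4) − 0 = 1, and there is no ∂_4, so H_3 = Z.

H_3 = Z.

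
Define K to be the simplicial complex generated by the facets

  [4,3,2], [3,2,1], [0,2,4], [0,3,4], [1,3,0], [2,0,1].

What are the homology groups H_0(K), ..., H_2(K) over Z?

H_0 ≅ Z,  H_1 = 0,  H_2 ≅ Z.

We work with the vertex ordering 0 < 1 < 2 < 3 < 4. The simplices of K, each written with vertices in increasing order, are:

  0-simplices (5): [0], [1], [2], [3], [4]
  1-simplices (9): [0,1], [0,2], [0,3], [0,4], [1,2], [1,3], [2,3], [2,4], [3,4]
  2-simplices (6): [0,1,2], [0,1,3], [0,2,4], [0,3,4], [1,2,3], [2,3,4]

so the chain groups are C_0 ≅ Z^5, C_1 ≅ Z^9, C_2 ≅ Z^6.

Boundary ∂_1: C_1 → C_0 maps an edge to its endpoints' difference, ∂[p,q] = q − p.
The resulting 5×9 matrix has rank 4, and its Smith normal form has invariant factors (1,1,1,1).

Boundary ∂_2: C_2 → C_1 sends each 2-simplex [p,q,r] to [q,r] − [p,r] + [p,q]. For instance
  ∂[2,3,4] = [3,4] − [2,4] + [2,3],
  ∂[0,1,3] = [1,3] − [0,3] + [0,1].
The 9×6 boundary matrix has rank 5 and Smith normal form diag(1,1,1,1,1).

From H_k ≅ ker(∂_k) / im(∂_{k+1}) we obtain:

  H_0: rank C_0 − rank ∂_1 = 5 − 4 = 1, and the invariant factors of ∂_1 are all 1, so H_0 ≅ Z.
  H_1: rank ker ∂_1 − rank ∂_2 = (9 − 4) − 5 = 0, and the invariant factors of ∂_2 are all 1, so H_1 ≅ 0.
  H_2: rank ker ∂_2 − rank ∂_3 = (6 − 5) − 0 = 1, and there is no ∂_3, so H_2 ≅ Z.

As a check, the Euler characteristic is 5 − 9 + 6 = 2, which agrees with 1 − 0 + 1 = 2.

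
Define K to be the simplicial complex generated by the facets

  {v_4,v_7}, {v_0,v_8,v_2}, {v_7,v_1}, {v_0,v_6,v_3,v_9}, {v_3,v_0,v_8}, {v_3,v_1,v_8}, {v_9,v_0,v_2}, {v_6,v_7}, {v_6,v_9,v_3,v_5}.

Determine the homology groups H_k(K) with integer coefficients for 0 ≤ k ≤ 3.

H_0 ≅ Z,  H_1 ≅ Z,  H_2 = 0,  H_3 = 0.

Order the vertices as v_0 < v_1 < v_2 < v_3 < v_4 < v_5 < v_6 < v_7 < v_8 < v_9. Listing each simplex with vertices in this order, K has dimension 3 with simplices:

  0-simplices (10): [v_0], [v_1], [v_2], [v_3], [v_4], [v_5], [v_6], [v_7], [v_8], [v_9]
  1-simplices (19): (19 of them)
  2-simplices (11): (11 of them)
  3-simplices (2): [v_0,v_3,v_6,v_9], [v_3,v_5,v_6,v_9]

giving chain groups C_0 ≅ Z^10, C_1 ≅ Z^19, C_2 ≅ Z^11, C_3 ≅ Z^2.

The boundary map ∂_1: C_1 → C_0 is given by ∂[p,q] = [q] − [p]. For instance
  ∂[v_1,v_8] = [v_8] − [v_1].
The resulting 10×19 matrix has rank 9, and its Smith normal form has invariant factors (1,1,1,1,1,1,1,1,1).

Boundary ∂_2: C_2 → C_1 maps a triangle to the signed sum of its edges. For instance
  ∂[v_0,v_3,v_8] = [v_3,v_8] − [v_0,v_8] + [v_0,v_3],
  ∂[v_0,v_3,v_6] = [v_3,v_6] − [v_0,v_6] + [v_0,v_3].
The 19×11 boundary matrix has rank 9 and Smith normal form diag(1,1,1,1,1,1,1,1,1).

The boundary map ∂_3: C_3 → C_2 sends each 3-simplex σ to the alternating sum Σ_i (−1)^i (σ with its i-th vertex removed). For instance
  ∂[v_3,v_5,v_6,v_9] = [v_5,v_6,v_9] − [v_3,v_6,v_9] + [v_3,v_5,v_9] − [v_3,v_5,v_6],
  ∂[v_0,v_3,v_6,v_9] = [v_3,v_6,v_9] − [v_0,v_6,v_9] + [v_0,v_3,v_9] − [v_0,v_3,v_6].
The 11×2 boundary matrix has rank 2 and Smith normal form diag(1,1).

Computing H_k = (kernel of ∂_k) / (image of ∂_{k+1}):

  H_0: rank C_0 − rank ∂_1 = 10 − 9 = 1, and the invariant factors of ∂_1 are all 1, so H_0 ≅ Z.
  H_1: rank ker ∂_1 − rank ∂_2 = (19 − 9) − 9 = 1, and the invariant factors of ∂_2 are all 1, so H_1 ≅ Z.
  H_2: rank ker ∂_2 − rank ∂_3 = (11 − 9) − 2 = 0, and the invariant factors of ∂_3 are all 1, so H_2 ≅ 0.
  H_3: rank ker ∂_3 − rank ∂_4 = (2 − 2) − 0 = 0, and there is no ∂_4, so H_3 ≅ 0.

As a check, the Euler characteristic is 10 − 19 + 11 − 2 = 0, which agrees with 1 − 1 + 0 − 0 = 0.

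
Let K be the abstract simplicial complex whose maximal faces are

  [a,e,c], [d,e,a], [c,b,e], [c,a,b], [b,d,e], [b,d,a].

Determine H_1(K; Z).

H_1 ≅ 0.

We work with the vertex ordering a < b < c < d < e. The simplices of K, each written with vertices in increasing order, are:

  0-simplices (5): a, b, c, d, e
  1-simplices (9): ab, ac, ad, ae, bc, bd, be, ce, de
  2-simplices (6): abc, abd, ace, ade, bce, bde

Hence C_0 ≅ Z^5, C_1 ≅ Z^9, C_2 ≅ Z^6.

Boundary ∂_1: C_1 → C_0 maps an edge to its endpoints' difference, ∂[p,q] = q − p. For instance
  ∂bd = d − b.
As a 5×9 matrix over Z this has rank 4, with invariant factors (1,1,1,1).

∂_2: C_2 → C_1 acts by ∂[p,q,r] = [q,r] − [p,r] + [p,q]. For instance
  ∂abd = bd − ad + ab,
  ∂ade = de − ae + ad.
This gives a 9×6 integer matrix of rank 5; reducing to Smith normal form yields diagonal entries (1,1,1,1,1).

Computing H_k = (kernel of ∂_k) / (image of ∂_{k+1}):

  H_1: rank ker ∂_1 − rank ∂_2 = (9 − 4) − 5 = 0, and the invariant factors of ∂_2 are all 1, so H_1 ≅ 0.

(K is a triangulation of the 2-sphere S^2.)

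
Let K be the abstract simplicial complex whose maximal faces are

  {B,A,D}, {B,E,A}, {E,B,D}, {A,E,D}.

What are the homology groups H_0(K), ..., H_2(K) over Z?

H_0 = Z,  H_1 = 0,  H_2 = Z.

K has 4 vertices, 6 edges, 4 triangles.
rank ∂_0 = 0, rank ∂_1 = 3 ⇒ b_0 = 4 − 0 − 3 = 1; all invariant factors of ∂_1 are 1 so no torsion. So H_0 ≅ Z.
rank ∂_1 = 3, rank ∂_2 = 3 ⇒ b_1 = 6 − 3 − 3 = 0; all invariant factors of ∂_2 are 1 so no torsion. So H_1 ≅ 0.
rank ∂_2 = 3, rank ∂_3 = 0 ⇒ b_2 = 4 − 3 − 0 = 1. So H_2 ≅ Z.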